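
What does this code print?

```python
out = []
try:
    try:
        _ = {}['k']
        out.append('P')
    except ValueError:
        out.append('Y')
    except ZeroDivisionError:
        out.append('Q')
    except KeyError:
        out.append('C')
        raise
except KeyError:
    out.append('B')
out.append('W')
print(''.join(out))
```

Execution trace: 'C' (inner except KeyError) → 'B' (outer except KeyError) → 'W' (after the try/except). Output: CBW

Answer: CBW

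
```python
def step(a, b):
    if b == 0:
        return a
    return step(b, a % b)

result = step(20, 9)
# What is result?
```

step(20, 9) -> step(9, 2) -> step(2, 1) -> step(1, 0) -> 1

Answer: 1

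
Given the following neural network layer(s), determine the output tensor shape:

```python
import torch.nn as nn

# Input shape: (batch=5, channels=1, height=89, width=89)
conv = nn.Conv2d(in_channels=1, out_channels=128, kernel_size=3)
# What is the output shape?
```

Input: (5, 1, 89, 89) -> Output: (5, 128, 87, 87)

Answer: (5, 128, 87, 87)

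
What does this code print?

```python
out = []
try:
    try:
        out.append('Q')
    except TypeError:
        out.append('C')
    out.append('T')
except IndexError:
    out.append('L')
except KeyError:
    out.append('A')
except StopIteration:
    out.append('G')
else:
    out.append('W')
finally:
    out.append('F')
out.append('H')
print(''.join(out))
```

Execution trace: 'Q' (inner try body, no exception) → 'T' (try body, no exception) → 'W' (else) → 'F' (finally) → 'H' (after the try/except). Output: QTWFH

Answer: QTWFH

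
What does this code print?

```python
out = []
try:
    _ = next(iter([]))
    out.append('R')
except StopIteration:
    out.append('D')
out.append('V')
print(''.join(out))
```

Execution trace: 'D' (except StopIteration) → 'V' (after the try/except). Output: DV

Answer: DV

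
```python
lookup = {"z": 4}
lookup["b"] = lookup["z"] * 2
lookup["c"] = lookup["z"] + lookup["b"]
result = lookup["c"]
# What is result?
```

Trace:
`lookup = {"z": 4}` → lookup = {'z': 4}
`lookup["b"] = lookup["z"] * 2` → lookup = {'z': 4, 'b': 8}
`lookup["c"] = lookup["z"] + lookup["b"]` → lookup = {'z': 4, 'b': 8, 'c': 12}
`result = lookup["c"]` → result = 12
So result = 12

Answer: 12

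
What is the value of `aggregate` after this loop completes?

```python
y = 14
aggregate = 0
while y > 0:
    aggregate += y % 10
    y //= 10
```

Sum digits of 14
`aggregate` takes the values: 0 → 4 → 5

Answer: 5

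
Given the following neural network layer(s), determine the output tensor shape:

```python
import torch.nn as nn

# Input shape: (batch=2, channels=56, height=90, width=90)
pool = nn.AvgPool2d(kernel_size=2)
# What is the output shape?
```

Input: (2, 56, 90, 90) -> Output: (2, 56, 45, 45)

Answer: (2, 56, 45, 45)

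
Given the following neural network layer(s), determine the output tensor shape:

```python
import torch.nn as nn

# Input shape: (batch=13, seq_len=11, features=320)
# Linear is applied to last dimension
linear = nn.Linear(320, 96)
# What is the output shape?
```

Input: (13, 11, 320) -> Output: (13, 11, 96)

Answer: (13, 11, 96)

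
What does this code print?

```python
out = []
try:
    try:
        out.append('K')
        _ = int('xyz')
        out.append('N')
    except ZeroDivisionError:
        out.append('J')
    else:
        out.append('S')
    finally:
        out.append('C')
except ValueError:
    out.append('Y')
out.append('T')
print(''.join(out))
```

Execution trace: 'K' (try body) → 'C' (finally) → 'Y' (outer except ValueError) → 'T' (after the try/except). Output: KCYT

Answer: KCYT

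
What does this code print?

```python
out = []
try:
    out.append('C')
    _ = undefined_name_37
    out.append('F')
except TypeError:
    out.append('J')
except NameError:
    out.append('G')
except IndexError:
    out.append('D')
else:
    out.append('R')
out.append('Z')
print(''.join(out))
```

Execution trace: 'C' (try body) → 'G' (except NameError) → 'Z' (after the try/except). Output: CGZ

Answer: CGZ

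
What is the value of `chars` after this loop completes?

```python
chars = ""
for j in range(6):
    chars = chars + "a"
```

Repeat 'a' 6 times
`chars` takes the values: "" → "a" → "aa" → "aaa" → "aaaa" → "aaaaa" → "aaaaaa"

Answer: "aaaaaa"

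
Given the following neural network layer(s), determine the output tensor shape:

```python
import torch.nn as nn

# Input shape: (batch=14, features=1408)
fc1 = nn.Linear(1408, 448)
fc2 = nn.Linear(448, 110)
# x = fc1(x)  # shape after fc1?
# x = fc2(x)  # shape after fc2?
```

Input: (14, 1408) -> after fc1: (14, 448) -> Output: (14, 110)

Answer: (14, 110)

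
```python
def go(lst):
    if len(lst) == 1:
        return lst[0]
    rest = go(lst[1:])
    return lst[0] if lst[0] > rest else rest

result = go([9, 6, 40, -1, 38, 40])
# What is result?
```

Recursive max over [9, 6, 40, -1, 38, 40] = 40

Answer: 40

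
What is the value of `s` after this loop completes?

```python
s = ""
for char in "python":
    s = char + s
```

Reverse 'python'
`s` takes the values: "" → "p" → "yp" → "typ" → "htyp" → "ohtyp" → "nohtyp"

Answer: "nohtyp"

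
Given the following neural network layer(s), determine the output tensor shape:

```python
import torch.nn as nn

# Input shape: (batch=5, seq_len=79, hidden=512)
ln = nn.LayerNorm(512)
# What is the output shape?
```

Input: (5, 79, 512) -> Output: (5, 79, 512)

Answer: (5, 79, 512)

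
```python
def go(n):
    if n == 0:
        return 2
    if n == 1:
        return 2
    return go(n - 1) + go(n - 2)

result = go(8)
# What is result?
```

Build up from base cases: go(0)=2, go(1)=2, go(2)=4, go(3)=6, go(4)=10, go(5)=16, go(6)=26, ..., go(8)=68

Answer: 68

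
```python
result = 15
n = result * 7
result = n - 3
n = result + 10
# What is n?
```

Trace:
`result = 15` → result = 15
`n = result * 7` → n = 105
`result = n - 3` → result = 102
`n = result + 10` → n = 112
So n = 112

Answer: 112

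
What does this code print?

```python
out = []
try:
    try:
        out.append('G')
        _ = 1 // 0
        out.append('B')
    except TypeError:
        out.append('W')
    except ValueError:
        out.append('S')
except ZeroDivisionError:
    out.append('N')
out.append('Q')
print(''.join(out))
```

Execution trace: 'G' (try body) → 'N' (outer except ZeroDivisionError) → 'Q' (after the try/except). Output: GNQ

Answer: GNQ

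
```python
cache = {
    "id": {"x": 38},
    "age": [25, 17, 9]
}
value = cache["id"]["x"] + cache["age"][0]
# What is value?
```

Trace:
`cache = { ...` → cache = {'id': {'x': 38}, 'age': [25, 17, 9]}
`value = cache["id"]["x"] + cache["age"][0]` → value = 63
So value = 63

Answer: 63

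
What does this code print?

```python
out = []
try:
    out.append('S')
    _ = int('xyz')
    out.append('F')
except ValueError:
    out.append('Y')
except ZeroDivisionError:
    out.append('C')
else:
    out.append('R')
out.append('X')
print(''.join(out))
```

Execution trace: 'S' (try body) → 'Y' (except ValueError) → 'X' (after the try/except). Output: SYX

Answer: SYX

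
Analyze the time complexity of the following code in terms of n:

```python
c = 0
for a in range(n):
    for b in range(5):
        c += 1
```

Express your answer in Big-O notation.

Each loop level contributes: n × 1. Multiplying the contributions gives O(n).

Answer: O(n)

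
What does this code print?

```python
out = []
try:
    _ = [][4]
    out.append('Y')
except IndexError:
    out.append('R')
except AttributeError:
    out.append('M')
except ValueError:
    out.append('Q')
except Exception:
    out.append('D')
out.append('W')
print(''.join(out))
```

Execution trace: 'R' (except IndexError) → 'W' (after the try/except). Output: RW

Answer: RW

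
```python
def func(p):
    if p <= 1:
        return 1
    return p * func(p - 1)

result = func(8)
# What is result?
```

func(8) = 8 * 7 * 6 * 5 * 4 * 3 * 2 * 1 = 40320

Answer: 40320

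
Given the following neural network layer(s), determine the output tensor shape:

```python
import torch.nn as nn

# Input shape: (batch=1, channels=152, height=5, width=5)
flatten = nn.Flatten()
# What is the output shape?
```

Input: (1, 152, 5, 5) -> Output: (1, 3800)

Answer: (1, 3800)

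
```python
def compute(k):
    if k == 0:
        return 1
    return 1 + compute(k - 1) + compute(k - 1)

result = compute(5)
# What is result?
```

compute(k) = 1 + 2·compute(k-1), compute(0)=1. Closed form: (1+1)·2^5 - 1 = 63.

Answer: 63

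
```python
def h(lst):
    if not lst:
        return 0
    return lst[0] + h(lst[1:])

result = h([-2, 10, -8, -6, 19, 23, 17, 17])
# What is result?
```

(-2) + 10 + (-8) + (-6) + 19 + 23 + 17 + 17 + 0 = 70

Answer: 70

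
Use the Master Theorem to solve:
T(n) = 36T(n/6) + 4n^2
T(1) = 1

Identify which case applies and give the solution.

a=36, b=6, f(n)=4n^2. log_6(36) = 2. Since c=2 = 2, Case 2 applies: T(n) = Θ(n^log_b(a) · log n) = O(n^2 log n).

Answer: O(n^2 log n) - Case 2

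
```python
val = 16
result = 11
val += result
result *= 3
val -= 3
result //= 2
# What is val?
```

Trace:
`val = 16` → val = 16
`result = 11` → result = 11
`val += result` → val = 27
`result *= 3` → result = 33
`val -= 3` → val = 24
`result //= 2` → result = 16
So val = 24

Answer: 24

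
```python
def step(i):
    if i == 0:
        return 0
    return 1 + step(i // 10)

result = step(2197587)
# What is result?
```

Count of digits of 2197587: 7

Answer: 7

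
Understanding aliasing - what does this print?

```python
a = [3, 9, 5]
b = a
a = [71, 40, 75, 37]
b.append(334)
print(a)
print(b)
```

Key concept: rebinding vs mutation: a is rebound to a new list, b still points at the original.
Step by step:
`a = [3, 9, 5]` → a = [3, 9, 5]
`b = a` → b = [3, 9, 5] (same object as a)
`a = [71, 40, 75, 37]` → a = [71, 40, 75, 37]
`b.append(334)` → b = [3, 9, 5, 334]
`print(a)` → prints [71, 40, 75, 37]
`print(b)` → prints [3, 9, 5, 334]

Answer:
[71, 40, 75, 37]
[3, 9, 5, 334]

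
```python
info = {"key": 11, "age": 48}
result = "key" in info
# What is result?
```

Trace:
`info = {"key": 11, "age": 48}` → info = {'key': 11, 'age': 48}
`result = "key" in info` → result = True
So result = True

Answer: True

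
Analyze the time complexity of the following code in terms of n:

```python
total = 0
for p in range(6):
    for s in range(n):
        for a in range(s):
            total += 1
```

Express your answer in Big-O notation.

Each loop level contributes: 1 × n × n. Multiplying the contributions gives O(n^2).

Answer: O(n^2)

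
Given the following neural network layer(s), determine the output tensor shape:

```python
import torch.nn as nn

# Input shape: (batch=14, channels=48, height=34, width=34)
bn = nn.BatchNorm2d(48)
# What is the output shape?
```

Input: (14, 48, 34, 34) -> Output: (14, 48, 34, 34)

Answer: (14, 48, 34, 34)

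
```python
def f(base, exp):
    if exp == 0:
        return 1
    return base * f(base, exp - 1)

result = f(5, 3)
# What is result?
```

f(5, 3) = 5 * 5 * 5 = 125

Answer: 125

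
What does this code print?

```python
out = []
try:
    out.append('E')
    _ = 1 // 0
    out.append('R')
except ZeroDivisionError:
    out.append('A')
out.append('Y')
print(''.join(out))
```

Execution trace: 'E' (try body) → 'A' (except ZeroDivisionError) → 'Y' (after the try/except). Output: EAY

Answer: EAY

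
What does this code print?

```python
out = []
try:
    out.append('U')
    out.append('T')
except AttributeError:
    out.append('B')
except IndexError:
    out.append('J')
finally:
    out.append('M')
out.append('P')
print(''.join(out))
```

Execution trace: 'U' (try body) → 'T' (try body, no exception) → 'M' (finally) → 'P' (after the try/except). Output: UTMP

Answer: UTMP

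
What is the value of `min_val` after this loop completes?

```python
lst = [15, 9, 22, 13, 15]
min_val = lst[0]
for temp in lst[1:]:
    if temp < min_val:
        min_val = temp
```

Minimum of [15, 9, 22, 13, 15]
`min_val` takes the values: 15 → 9

Answer: 9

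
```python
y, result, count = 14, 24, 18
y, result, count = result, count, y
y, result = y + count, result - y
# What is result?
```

Trace:
`y, result, count = 14, 24, 18` → y = 14; result = 24; count = 18
`y, result, count = result, count, y` → y = 24; result = 18; count = 14
`y, result = y + count, result - y` → y = 38; result = -6
So result = -6

Answer: -6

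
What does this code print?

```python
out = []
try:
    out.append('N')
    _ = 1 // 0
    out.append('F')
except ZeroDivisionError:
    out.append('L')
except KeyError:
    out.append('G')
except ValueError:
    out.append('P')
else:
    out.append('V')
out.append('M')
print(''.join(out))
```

Execution trace: 'N' (try body) → 'L' (except ZeroDivisionError) → 'M' (after the try/except). Output: NLM

Answer: NLM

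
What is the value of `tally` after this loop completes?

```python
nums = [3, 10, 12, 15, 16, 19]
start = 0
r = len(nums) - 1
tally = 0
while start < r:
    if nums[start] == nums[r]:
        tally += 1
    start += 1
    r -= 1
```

Count matching pairs from ends
`tally` takes the values: 0

Answer: 0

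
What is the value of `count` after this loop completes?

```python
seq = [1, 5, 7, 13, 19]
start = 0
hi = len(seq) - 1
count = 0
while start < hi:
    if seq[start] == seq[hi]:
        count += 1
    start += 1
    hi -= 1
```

Count matching pairs from ends
`count` takes the values: 0

Answer: 0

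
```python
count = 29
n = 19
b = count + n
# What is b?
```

Trace:
`count = 29` → count = 29
`n = 19` → n = 19
`b = count + n` → b = 48
So b = 48

Answer: 48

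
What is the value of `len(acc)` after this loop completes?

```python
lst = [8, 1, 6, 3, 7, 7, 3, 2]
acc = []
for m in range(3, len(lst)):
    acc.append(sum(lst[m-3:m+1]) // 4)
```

Number of 4-element averages
`acc` takes the values: [] → [4] → [4, 4] → [4, 4, 5] → [4, 4, 5, 5] → [4, 4, 5, 5, 4]
So `len(acc)` = 5

Answer: 5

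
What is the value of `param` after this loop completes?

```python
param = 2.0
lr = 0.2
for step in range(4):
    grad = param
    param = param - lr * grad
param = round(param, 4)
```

Gradient descent: w = 2.0 * (1 - 0.2)^4
`param` takes the values: 2.0 → 1.6 → 1.28 → 1.024 → 0.8192

Answer: 0.8192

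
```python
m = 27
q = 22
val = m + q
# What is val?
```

Trace:
`m = 27` → m = 27
`q = 22` → q = 22
`val = m + q` → val = 49
So val = 49

Answer: 49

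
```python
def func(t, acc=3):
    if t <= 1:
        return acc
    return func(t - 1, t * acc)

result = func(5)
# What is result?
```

Accumulator trace (n, acc): (5, 3) -> (4, 15) -> (3, 60) -> (2, 180) -> (1, 360) -> return 360

Answer: 360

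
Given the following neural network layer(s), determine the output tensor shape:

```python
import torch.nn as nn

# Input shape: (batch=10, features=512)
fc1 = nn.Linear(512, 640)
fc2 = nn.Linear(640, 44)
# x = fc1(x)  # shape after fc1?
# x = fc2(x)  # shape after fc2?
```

Input: (10, 512) -> after fc1: (10, 640) -> Output: (10, 44)

Answer: (10, 44)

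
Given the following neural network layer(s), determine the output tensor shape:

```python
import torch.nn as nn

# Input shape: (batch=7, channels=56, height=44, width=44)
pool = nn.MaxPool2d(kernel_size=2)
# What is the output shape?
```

Input: (7, 56, 44, 44) -> Output: (7, 56, 22, 22)

Answer: (7, 56, 22, 22)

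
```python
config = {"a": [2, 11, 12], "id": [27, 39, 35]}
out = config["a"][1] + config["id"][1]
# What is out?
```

Trace:
`config = {"a": [2, 11, 12], "id": [27, 39, 35]}` → config = {'a': [2, 11, 12], 'id': [27, 39, 35]}
`out = config["a"][1] + config["id"][1]` → out = 50
So out = 50

Answer: 50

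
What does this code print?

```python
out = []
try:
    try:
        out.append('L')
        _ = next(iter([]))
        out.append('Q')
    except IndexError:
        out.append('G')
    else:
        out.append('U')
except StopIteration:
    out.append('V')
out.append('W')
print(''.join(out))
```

Execution trace: 'L' (try body) → 'V' (outer except StopIteration) → 'W' (after the try/except). Output: LVW

Answer: LVW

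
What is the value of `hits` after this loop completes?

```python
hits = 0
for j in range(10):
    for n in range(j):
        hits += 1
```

Triangle number: 0+1+2+...+9
`hits` takes the values: 0 → 1 → 2 → 3 → 4 → 5 → 6 → 7 → 8 → 9 → 10 → 11 → 12 → 13 → 14 → 15 → 16 → 17 → 18 → 19 → 20 → 21 → 22 → 23 → 24 → 25 → 26 → 27 → 28 → 29 → … → 41 → 42 → 43 → 44 → 45

Answer: 45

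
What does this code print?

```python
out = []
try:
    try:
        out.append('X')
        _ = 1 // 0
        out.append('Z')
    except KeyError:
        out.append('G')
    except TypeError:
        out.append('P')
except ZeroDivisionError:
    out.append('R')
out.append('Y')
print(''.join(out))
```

Execution trace: 'X' (try body) → 'R' (outer except ZeroDivisionError) → 'Y' (after the try/except). Output: XRY

Answer: XRY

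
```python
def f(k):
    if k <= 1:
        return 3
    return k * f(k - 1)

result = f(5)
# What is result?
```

f(5) = 5 * 4 * 3 * 2 * 3 = 360

Answer: 360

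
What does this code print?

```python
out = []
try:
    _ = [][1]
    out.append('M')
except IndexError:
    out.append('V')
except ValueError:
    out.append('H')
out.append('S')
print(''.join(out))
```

Execution trace: 'V' (except IndexError) → 'S' (after the try/except). Output: VS

Answer: VS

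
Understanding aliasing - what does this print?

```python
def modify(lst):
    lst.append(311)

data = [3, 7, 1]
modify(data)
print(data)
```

Key concept: function modifies passed list.
Step by step:
`data = [3, 7, 1]` → data = [3, 7, 1]
`modify(data)` → data = [3, 7, 1, 311]
`print(data)` → prints [3, 7, 1, 311]

Answer: [3, 7, 1, 311]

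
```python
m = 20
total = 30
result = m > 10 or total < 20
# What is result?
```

Trace:
`m = 20` → m = 20
`total = 30` → total = 30
`result = m > 10 or total < 20` → result = True
So result = True

Answer: True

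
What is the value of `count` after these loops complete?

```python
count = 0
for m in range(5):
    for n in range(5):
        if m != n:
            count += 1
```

5² - 5 (exclude diagonal)
`count` takes the values: 0 → 1 → 2 → 3 → 4 → 5 → 6 → 7 → 8 → 9 → 10 → 11 → 12 → 13 → 14 → 15 → 16 → 17 → 18 → 19 → 20

Answer: 20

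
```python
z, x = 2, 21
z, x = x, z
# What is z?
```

Trace:
`z, x = 2, 21` → z = 2; x = 21
`z, x = x, z` → z = 21; x = 2
So z = 21

Answer: 21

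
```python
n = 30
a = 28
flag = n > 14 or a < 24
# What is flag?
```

Trace:
`n = 30` → n = 30
`a = 28` → a = 28
`flag = n > 14 or a < 24` → flag = True
So flag = True

Answer: True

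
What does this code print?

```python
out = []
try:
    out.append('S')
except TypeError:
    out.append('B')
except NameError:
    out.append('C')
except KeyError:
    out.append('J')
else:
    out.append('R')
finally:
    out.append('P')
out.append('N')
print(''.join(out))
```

Execution trace: 'S' (try body, no exception) → 'R' (else) → 'P' (finally) → 'N' (after the try/except). Output: SRPN

Answer: SRPN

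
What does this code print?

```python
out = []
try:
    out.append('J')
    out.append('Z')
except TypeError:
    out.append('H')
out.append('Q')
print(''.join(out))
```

Execution trace: 'J' (try body) → 'Z' (try body, no exception) → 'Q' (after the try/except). Output: JZQ

Answer: JZQ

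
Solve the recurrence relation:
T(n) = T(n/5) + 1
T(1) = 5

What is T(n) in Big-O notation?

Each step divides n by 5 and adds 1. After log_5(n) steps we reach T(1)=5. So T(n) = 1·log_5(n) + 5 = O(log n).

Answer: O(log n)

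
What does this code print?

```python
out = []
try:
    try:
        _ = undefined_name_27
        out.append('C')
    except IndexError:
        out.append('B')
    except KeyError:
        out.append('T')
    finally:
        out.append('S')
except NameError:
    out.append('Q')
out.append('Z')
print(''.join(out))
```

Execution trace: 'S' (finally) → 'Q' (outer except NameError) → 'Z' (after the try/except). Output: SQZ

Answer: SQZ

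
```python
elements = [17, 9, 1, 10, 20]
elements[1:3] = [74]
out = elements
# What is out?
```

Trace:
`elements = [17, 9, 1, 10, 20]` → elements = [17, 9, 1, 10, 20]
`elements[1:3] = [74]` → elements = [17, 74, 10, 20]
`out = elements` → out = [17, 74, 10, 20]
So out = [17, 74, 10, 20]

Answer: [17, 74, 10, 20]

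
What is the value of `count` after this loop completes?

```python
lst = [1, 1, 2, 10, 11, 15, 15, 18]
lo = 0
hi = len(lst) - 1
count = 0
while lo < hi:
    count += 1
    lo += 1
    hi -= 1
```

Iterations until pointers meet (list length 8)
`count` takes the values: 0 → 1 → 2 → 3 → 4

Answer: 4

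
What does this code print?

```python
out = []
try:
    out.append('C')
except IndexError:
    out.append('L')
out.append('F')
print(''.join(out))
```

Execution trace: 'C' (try body, no exception) → 'F' (after the try/except). Output: CF

Answer: CF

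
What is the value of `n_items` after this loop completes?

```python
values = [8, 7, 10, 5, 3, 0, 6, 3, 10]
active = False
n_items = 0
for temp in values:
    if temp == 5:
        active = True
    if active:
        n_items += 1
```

Count elements after first 5 in [8, 7, 10, 5, 3, 0, 6, 3, 10]
`n_items` takes the values: 0 → 1 → 2 → 3 → 4 → 5 → 6

Answer: 6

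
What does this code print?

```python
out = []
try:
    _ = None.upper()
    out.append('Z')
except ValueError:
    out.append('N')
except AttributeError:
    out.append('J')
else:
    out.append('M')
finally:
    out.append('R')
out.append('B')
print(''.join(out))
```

Execution trace: 'J' (except AttributeError) → 'R' (finally) → 'B' (after the try/except). Output: JRB

Answer: JRB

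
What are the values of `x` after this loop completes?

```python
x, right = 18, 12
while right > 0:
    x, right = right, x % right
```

GCD of 18 and 12
`x` takes the values: 18 → 12 → 6

Answer: 6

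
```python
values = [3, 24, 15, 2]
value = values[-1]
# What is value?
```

Trace:
`values = [3, 24, 15, 2]` → values = [3, 24, 15, 2]
`value = values[-1]` → value = 2
So value = 2

Answer: 2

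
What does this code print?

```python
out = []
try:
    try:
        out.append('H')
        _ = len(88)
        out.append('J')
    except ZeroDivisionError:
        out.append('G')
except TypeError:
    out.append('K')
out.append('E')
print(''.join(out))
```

Execution trace: 'H' (inner try body) → 'K' (outer except TypeError) → 'E' (after the try/except). Output: HKE

Answer: HKE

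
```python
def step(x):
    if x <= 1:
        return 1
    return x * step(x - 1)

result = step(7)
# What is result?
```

step(7) = 7 * 6 * 5 * 4 * 3 * 2 * 1 = 5040

Answer: 5040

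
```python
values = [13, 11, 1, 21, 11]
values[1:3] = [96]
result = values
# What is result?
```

Trace:
`values = [13, 11, 1, 21, 11]` → values = [13, 11, 1, 21, 11]
`values[1:3] = [96]` → values = [13, 96, 21, 11]
`result = values` → result = [13, 96, 21, 11]
So result = [13, 96, 21, 11]

Answer: [13, 96, 21, 11]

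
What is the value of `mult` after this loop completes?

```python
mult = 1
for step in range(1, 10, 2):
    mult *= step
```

Product of 1, 3, 5, ... up to 9
`mult` takes the values: 1 → 3 → 15 → 105 → 945

Answer: 945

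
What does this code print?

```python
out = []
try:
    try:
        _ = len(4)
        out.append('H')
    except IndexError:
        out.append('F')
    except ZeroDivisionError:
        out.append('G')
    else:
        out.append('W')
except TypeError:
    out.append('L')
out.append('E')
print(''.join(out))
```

Execution trace: 'L' (outer except TypeError) → 'E' (after the try/except). Output: LE

Answer: LE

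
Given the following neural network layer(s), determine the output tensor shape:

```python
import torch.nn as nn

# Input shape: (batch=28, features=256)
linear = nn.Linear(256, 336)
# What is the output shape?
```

Input: (28, 256) -> Output: (28, 336)

Answer: (28, 336)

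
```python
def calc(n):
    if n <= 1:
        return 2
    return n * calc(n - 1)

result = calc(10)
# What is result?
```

calc(10) = 10 * 9 * 8 * 7 * 6 * 5 * 4 * 3 * 2 * 2 = 7257600

Answer: 7257600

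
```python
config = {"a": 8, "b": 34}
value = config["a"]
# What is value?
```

Trace:
`config = {"a": 8, "b": 34}` → config = {'a': 8, 'b': 34}
`value = config["a"]` → value = 8
So value = 8

Answer: 8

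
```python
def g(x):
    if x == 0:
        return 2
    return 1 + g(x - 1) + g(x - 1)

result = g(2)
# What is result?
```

g(x) = 1 + 2·g(x-1), g(0)=2. Closed form: (2+1)·2^2 - 1 = 11.

Answer: 11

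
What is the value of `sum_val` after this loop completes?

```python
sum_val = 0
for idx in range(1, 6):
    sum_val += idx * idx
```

Sum of squares 1² to 5² = 55
`sum_val` takes the values: 0 → 1 → 5 → 14 → 30 → 55

Answer: 55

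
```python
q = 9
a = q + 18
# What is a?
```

Trace:
`q = 9` → q = 9
`a = q + 18` → a = 27
So a = 27

Answer: 27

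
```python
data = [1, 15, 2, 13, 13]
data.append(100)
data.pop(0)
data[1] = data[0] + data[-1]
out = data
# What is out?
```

Trace:
`data = [1, 15, 2, 13, 13]` → data = [1, 15, 2, 13, 13]
`data.append(100)` → data = [1, 15, 2, 13, 13, 100]
`data.pop(0)` → data = [15, 2, 13, 13, 100]
`data[1] = data[0] + data[-1]` → data = [15, 115, 13, 13, 100]
`out = data` → out = [15, 115, 13, 13, 100]
So out = [15, 115, 13, 13, 100]

Answer: [15, 115, 13, 13, 100]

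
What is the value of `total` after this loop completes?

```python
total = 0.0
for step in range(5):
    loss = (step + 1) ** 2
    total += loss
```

Sum of squared losses 1² + 2² + ... + 5²
`total` takes the values: 0.0 → 1.0 → 5.0 → 14.0 → 30.0 → 55.0

Answer: 55.0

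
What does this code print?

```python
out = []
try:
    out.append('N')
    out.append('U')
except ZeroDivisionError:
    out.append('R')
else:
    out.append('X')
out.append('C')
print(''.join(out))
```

Execution trace: 'N' (try body) → 'U' (try body, no exception) → 'X' (else) → 'C' (after the try/except). Output: NUXC

Answer: NUXC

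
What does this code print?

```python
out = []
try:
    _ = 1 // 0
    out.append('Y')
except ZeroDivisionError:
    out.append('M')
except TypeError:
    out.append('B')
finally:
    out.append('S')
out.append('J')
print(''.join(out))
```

Execution trace: 'M' (except ZeroDivisionError) → 'S' (finally) → 'J' (after the try/except). Output: MSJ

Answer: MSJ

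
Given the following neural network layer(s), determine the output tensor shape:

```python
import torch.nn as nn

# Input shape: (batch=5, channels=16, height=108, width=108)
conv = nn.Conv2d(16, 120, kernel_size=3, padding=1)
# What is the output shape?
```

Input: (5, 16, 108, 108) -> Output: (5, 120, 108, 108)

Answer: (5, 120, 108, 108)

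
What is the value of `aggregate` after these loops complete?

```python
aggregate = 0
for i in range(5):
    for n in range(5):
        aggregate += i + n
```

Sum of all i+n for i,n in 5x5
`aggregate` takes the values: 0 → 1 → 3 → 6 → 10 → 11 → 13 → 16 → 20 → 25 → 27 → 30 → 34 → 39 → 45 → 48 → 52 → 57 → 63 → 70 → 74 → 79 → 85 → 92 → 100

Answer: 100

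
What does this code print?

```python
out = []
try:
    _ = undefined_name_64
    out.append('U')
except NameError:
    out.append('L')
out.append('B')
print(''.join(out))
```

Execution trace: 'L' (except NameError) → 'B' (after the try/except). Output: LB

Answer: LB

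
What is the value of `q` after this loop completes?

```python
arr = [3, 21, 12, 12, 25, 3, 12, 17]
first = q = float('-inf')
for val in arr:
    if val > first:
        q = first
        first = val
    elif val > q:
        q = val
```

Second largest (with repeats) in [3, 21, 12, 12, 25, 3, 12, 17]
`q` takes the values: -inf → 3 → 12 → 21

Answer: 21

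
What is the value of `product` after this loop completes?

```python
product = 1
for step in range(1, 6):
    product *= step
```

5! = 120
`product` takes the values: 1 → 2 → 6 → 24 → 120

Answer: 120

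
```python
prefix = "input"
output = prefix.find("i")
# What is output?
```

Trace:
`prefix = "input"` → prefix = 'input'
`output = prefix.find("i")` → output = 0
So output = 0

Answer: 0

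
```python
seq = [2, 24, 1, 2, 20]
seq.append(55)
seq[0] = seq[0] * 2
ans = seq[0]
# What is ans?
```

Trace:
`seq = [2, 24, 1, 2, 20]` → seq = [2, 24, 1, 2, 20]
`seq.append(55)` → seq = [2, 24, 1, 2, 20, 55]
`seq[0] = seq[0] * 2` → seq = [4, 24, 1, 2, 20, 55]
`ans = seq[0]` → ans = 4
So ans = 4

Answer: 4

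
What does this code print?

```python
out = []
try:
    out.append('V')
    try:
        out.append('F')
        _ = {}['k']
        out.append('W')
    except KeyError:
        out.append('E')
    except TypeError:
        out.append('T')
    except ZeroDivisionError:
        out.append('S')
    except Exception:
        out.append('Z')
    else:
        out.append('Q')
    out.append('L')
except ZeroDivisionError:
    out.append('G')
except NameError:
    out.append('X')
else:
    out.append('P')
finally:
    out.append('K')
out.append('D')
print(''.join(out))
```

Execution trace: 'V' (try body) → 'F' (inner try body) → 'E' (inner except KeyError) → 'L' (try body, no exception) → 'P' (else) → 'K' (finally) → 'D' (after the try/except). Output: VFELPKD

Answer: VFELPKD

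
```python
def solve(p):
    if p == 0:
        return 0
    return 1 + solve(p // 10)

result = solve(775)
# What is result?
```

Count of digits of 775: 3

Answer: 3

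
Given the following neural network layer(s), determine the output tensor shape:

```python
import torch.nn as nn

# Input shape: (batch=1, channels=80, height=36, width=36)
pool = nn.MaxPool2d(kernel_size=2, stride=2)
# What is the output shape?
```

Input: (1, 80, 36, 36) -> Output: (1, 80, 18, 18)

Answer: (1, 80, 18, 18)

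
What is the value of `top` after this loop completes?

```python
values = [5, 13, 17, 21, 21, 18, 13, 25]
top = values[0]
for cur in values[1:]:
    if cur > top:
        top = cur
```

Maximum of [5, 13, 17, 21, 21, 18, 13, 25]
`top` takes the values: 5 → 13 → 17 → 21 → 25

Answer: 25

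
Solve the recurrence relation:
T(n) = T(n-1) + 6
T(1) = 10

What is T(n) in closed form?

Unrolling: T(n) = T(1) + 6·(n-1) = 10 + 6(n-1) = 6n + 4.

Answer: T(n) = 6n + 4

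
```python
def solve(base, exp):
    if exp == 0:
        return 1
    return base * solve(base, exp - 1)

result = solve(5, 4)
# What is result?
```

solve(5, 4) = 5 * 5 * 5 * 5 = 625

Answer: 625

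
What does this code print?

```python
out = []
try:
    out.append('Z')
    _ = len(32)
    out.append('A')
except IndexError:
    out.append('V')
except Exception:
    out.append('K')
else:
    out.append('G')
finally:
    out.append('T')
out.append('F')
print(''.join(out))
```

Execution trace: 'Z' (try body) → 'K' (except Exception) → 'T' (finally) → 'F' (after the try/except). Output: ZKTF

Answer: ZKTF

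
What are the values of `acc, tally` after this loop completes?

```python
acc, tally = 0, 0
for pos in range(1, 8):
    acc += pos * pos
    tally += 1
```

Sum of squares and count
`acc, tally` takes the values: (0, 0) → (1, 0) → (1, 1) → (5, 1) → (5, 2) → (14, 2) → (14, 3) → (30, 3) → (30, 4) → (55, 4) → (55, 5) → (91, 5) → (91, 6) → (140, 6) → (140, 7)

Answer: 140, 7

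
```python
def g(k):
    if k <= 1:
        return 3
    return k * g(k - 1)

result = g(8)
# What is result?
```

g(8) = 8 * 7 * 6 * 5 * 4 * 3 * 2 * 3 = 120960

Answer: 120960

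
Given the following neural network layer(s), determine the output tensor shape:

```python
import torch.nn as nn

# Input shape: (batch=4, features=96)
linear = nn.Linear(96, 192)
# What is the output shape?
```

Input: (4, 96) -> Output: (4, 192)

Answer: (4, 192)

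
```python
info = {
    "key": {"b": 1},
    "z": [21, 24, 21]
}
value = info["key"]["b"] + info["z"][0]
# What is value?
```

Trace:
`info = { ...` → info = {'key': {'b': 1}, 'z': [21, 24, 21]}
`value = info["key"]["b"] + info["z"][0]` → value = 22
So value = 22

Answer: 22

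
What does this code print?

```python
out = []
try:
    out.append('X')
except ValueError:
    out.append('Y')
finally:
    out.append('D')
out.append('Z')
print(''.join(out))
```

Execution trace: 'X' (try body, no exception) → 'D' (finally) → 'Z' (after the try/except). Output: XDZ

Answer: XDZ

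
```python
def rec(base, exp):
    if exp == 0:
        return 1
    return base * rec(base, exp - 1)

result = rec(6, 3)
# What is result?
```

rec(6, 3) = 6 * 6 * 6 = 216

Answer: 216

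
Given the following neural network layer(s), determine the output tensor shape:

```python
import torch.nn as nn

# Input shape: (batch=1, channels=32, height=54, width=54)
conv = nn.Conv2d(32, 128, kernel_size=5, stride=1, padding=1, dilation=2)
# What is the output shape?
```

Input: (1, 32, 54, 54) -> Output: (1, 128, 48, 48)

Answer: (1, 128, 48, 48)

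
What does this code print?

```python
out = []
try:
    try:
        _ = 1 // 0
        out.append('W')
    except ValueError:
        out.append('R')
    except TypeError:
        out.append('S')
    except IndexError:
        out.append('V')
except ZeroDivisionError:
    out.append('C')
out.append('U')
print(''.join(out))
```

Execution trace: 'C' (outer except ZeroDivisionError) → 'U' (after the try/except). Output: CU

Answer: CU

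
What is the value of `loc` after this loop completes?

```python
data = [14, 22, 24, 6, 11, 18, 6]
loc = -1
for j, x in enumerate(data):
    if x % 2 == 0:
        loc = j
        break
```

First even number index in [14, 22, 24, 6, 11, 18, 6]
`loc` takes the values: -1 → 0

Answer: 0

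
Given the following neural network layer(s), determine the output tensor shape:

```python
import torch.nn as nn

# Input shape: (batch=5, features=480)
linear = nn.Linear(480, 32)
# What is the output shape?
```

Input: (5, 480) -> Output: (5, 32)

Answer: (5, 32)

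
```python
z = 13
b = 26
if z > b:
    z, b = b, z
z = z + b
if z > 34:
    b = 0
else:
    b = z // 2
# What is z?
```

Trace:
`z = 13` → z = 13
`b = 26` → b = 26
`if z > b: ...` → z > b is False → no variable changes
`z = z + b` → z = 39
`if z > 34: ...` → z > 34 is True → b = 0
So z = 39

Answer: 39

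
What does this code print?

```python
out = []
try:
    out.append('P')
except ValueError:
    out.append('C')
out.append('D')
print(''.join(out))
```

Execution trace: 'P' (try body, no exception) → 'D' (after the try/except). Output: PD

Answer: PD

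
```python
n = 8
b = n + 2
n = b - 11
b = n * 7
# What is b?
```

Trace:
`n = 8` → n = 8
`b = n + 2` → b = 10
`n = b - 11` → n = -1
`b = n * 7` → b = -7
So b = -7

Answer: -7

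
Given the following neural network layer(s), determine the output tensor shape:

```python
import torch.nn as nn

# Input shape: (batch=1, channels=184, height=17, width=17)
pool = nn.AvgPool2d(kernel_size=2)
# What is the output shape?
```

Input: (1, 184, 17, 17) -> Output: (1, 184, 8, 8)

Answer: (1, 184, 8, 8)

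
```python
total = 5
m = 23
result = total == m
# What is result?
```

Trace:
`total = 5` → total = 5
`m = 23` → m = 23
`result = total == m` → result = False
So result = False

Answer: False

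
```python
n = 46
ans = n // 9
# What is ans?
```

Trace:
`n = 46` → n = 46
`ans = n // 9` → ans = 5
So ans = 5

Answer: 5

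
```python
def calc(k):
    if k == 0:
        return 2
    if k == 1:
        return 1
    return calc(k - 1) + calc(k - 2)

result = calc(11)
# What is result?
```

Build up from base cases: calc(0)=2, calc(1)=1, calc(2)=3, calc(3)=4, calc(4)=7, calc(5)=11, calc(6)=18, ..., calc(11)=199

Answer: 199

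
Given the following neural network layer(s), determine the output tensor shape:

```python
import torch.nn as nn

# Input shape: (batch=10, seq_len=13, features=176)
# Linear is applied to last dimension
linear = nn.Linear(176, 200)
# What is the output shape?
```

Input: (10, 13, 176) -> Output: (10, 13, 200)

Answer: (10, 13, 200)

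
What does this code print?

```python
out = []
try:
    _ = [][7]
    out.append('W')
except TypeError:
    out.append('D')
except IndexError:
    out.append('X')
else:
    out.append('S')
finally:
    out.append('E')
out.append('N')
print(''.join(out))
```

Execution trace: 'X' (except IndexError) → 'E' (finally) → 'N' (after the try/except). Output: XEN

Answer: XEN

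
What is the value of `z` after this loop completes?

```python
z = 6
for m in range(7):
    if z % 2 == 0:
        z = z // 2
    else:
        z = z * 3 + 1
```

Collatz-style transformation from 6
`z` takes the values: 6 → 3 → 10 → 5 → 16 → 8 → 4 → 2

Answer: 2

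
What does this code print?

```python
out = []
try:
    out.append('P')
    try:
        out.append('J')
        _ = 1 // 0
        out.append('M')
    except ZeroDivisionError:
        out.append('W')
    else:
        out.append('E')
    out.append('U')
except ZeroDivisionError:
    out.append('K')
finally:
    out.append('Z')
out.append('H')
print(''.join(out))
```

Execution trace: 'P' (try body) → 'J' (inner try body) → 'W' (inner except ZeroDivisionError) → 'U' (try body, no exception) → 'Z' (finally) → 'H' (after the try/except). Output: PJWUZH

Answer: PJWUZH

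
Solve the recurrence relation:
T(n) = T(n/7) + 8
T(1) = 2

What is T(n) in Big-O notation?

Each step divides n by 7 and adds 8. After log_7(n) steps we reach T(1)=2. So T(n) = 8·log_7(n) + 2 = O(log n).

Answer: O(log n)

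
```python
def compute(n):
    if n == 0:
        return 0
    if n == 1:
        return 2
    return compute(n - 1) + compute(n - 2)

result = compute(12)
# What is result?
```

Build up from base cases: compute(0)=0, compute(1)=2, compute(2)=2, compute(3)=4, compute(4)=6, compute(5)=10, compute(6)=16, ..., compute(12)=288

Answer: 288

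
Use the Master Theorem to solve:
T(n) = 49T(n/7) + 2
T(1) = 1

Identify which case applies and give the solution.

a=49, b=7, f(n)=2. log_7(49) = 2. Since c=0 < 2, Case 1 applies: T(n) = Θ(n^log_b(a)) = O(n^2).

Answer: O(n^2) - Case 1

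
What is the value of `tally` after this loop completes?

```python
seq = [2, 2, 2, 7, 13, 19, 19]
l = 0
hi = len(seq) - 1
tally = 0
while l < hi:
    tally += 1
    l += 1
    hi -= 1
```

Iterations until pointers meet (list length 7)
`tally` takes the values: 0 → 1 → 2 → 3

Answer: 3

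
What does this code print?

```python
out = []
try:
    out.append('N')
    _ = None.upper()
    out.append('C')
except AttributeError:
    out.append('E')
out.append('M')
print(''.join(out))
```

Execution trace: 'N' (try body) → 'E' (except AttributeError) → 'M' (after the try/except). Output: NEM

Answer: NEM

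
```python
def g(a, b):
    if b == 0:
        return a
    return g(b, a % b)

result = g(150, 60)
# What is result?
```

g(150, 60) -> g(60, 30) -> g(30, 0) -> 30

Answer: 30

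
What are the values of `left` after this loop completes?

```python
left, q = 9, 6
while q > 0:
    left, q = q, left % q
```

GCD of 9 and 6
`left` takes the values: 9 → 6 → 3

Answer: 3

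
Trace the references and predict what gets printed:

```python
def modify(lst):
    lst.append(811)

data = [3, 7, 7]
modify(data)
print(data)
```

Key concept: function modifies passed list.
Step by step:
`data = [3, 7, 7]` → data = [3, 7, 7]
`modify(data)` → data = [3, 7, 7, 811]
`print(data)` → prints [3, 7, 7, 811]

Answer: [3, 7, 7, 811]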